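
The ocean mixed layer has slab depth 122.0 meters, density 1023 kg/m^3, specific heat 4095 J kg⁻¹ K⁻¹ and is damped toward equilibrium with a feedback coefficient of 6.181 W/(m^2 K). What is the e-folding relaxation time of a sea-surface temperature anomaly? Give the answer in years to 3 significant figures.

2.62 years

Areal heat capacity C = ρ c_p D = 1023 × 4095 × 122.0 = 5.11×10^8 J m⁻² K⁻¹.
Relaxation time τ = C / λ = 5.11×10^8 / 6.181 = 8.27×10^7 s.
In years: 8.27×10^7 s / (3.156×10^7 s/year) = 2.62 years.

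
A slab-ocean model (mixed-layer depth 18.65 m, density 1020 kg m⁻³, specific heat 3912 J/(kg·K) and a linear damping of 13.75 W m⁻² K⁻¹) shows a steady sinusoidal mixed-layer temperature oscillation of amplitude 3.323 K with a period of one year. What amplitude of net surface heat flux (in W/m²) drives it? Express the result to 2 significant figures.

Areal heat capacity C = ρ c_p D = 1020 × 3912 × 18.65 = 7.44×10^7 J/(m²·K).
ω = 2π / 3.15×10^7 s = 1.99×10^-7 s⁻¹.
√((Cω)² + λ²) = √((14.8)² + 13.75²) = 20.2 W/(m²·K).
F₀ = A × √((Cω)²+λ²) = 3.323 × 20.2 = 67.2 W/m².

67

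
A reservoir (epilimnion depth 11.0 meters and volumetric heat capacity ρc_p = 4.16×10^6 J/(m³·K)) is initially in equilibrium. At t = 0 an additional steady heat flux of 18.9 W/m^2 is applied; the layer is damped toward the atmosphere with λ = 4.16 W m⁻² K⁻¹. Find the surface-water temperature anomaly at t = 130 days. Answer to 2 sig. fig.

2.9 K

Areal heat capacity C = ρc_p × D = 4.16×10^6 × 11.0 = 4.58×10^7 J/(m²·K).
τ = C / λ = 4.58×10^7 / 4.16 = 1.10×10^7 s.
Equilibrium anomaly ΔT_eq = F / λ = 18.9 / 4.16 = 4.54 K.
t = 130 days = 1.12×10^7 s, so t/τ = 1.02.
ΔT(t) = ΔT_eq (1 − e^(−t/τ)) = 4.54 × (1 − e^−1.02) = 2.91 K.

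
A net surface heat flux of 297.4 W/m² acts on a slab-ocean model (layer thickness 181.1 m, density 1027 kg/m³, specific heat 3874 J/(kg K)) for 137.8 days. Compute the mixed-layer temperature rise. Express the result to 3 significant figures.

4.91 K

Areal heat capacity C = ρ c_p D = 1027 × 3874 × 181.1 = 7.21×10^8 J/(m^2 K).
Net heat input Q = F Δt = 297.4 × (137.8 days × 86400 s/day) = 3.54×10^9 J/m².
ΔT = Q / C = 3.54×10^9 / 7.21×10^8 = 4.91 K.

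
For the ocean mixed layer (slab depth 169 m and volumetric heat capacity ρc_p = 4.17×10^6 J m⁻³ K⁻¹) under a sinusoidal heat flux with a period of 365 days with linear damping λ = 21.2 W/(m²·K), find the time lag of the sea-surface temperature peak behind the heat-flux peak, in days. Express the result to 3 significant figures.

Areal heat capacity C = ρc_p × D = 4.17×10^6 × 169 = 7.05×10^8 J/(m²·K).
ω = 2π / 3.15×10^7 s = 1.99×10^-7 s⁻¹.
Phase lag φ = arctan(Cω/λ) = arctan(140/21.2) = 1.42 rad.
Time lag = φ / ω = 1.42 / 1.99×10^-7 = 7.13×10^6 s = 82.5 days.

82.5 days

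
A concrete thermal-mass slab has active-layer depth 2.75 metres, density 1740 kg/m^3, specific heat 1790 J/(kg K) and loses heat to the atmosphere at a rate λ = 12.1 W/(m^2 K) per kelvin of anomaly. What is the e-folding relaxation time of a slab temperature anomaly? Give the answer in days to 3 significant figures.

Areal heat capacity C = ρ c_p D = 1740 × 1790 × 2.75 = 8.57×10^6 J/(m²·K).
Relaxation time τ = C / λ = 8.57×10^6 / 12.1 = 7.08×10^5 s.
In days: 7.08×10^5 s / (86400 s/day) = 8.19 days.

8.19 days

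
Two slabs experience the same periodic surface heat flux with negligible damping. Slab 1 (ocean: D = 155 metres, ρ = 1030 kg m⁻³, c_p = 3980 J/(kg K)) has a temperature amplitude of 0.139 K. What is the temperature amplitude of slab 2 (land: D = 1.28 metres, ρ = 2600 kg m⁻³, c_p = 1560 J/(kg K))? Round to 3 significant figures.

17.0 K

C_ocean = 6.35×10^8 J/(m²·K); C_land = 5.19×10^6 J/(m²·K).
A ∝ 1/C ⇒ A_land = A_ocean × C_ocean/C_land = 0.139 × 122 = 17.0 K.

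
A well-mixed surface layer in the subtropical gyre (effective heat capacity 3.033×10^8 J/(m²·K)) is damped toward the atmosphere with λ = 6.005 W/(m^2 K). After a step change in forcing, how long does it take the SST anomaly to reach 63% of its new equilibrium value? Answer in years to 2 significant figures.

1.6 years

Areal heat capacity C = 3.033×10^8 J/(m²·K) (given).
τ = C / λ = 3.03×10^8 / 6.005 = 5.05×10^7 s.
Fraction reached: 1 − e^(−t/τ) = 0.63 ⇒ t = −τ ln(1 − 0.63) = τ × 0.994.
t = 5.02×10^7 s = 1.59 years.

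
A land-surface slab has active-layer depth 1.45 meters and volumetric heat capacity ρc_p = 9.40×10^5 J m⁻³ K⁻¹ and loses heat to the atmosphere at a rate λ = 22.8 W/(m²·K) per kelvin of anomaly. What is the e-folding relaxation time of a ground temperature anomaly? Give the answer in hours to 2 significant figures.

17 hours

Areal heat capacity C = ρc_p × D = 9.40×10^5 × 1.45 = 1.36×10^6 J/(m^2 K).
Relaxation time τ = C / λ = 1.36×10^6 / 22.8 = 59800 s.
In hours: 59800 s / (3600 s/hour) = 16.6 hours.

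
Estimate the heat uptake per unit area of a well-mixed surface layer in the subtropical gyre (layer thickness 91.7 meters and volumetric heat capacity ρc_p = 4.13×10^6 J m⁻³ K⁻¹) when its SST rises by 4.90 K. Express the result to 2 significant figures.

1.9×10^9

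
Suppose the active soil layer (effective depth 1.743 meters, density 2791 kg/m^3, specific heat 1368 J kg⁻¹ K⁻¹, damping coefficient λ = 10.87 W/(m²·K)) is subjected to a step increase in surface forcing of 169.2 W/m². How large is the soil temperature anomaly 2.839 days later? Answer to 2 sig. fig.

Areal heat capacity C = ρ c_p D = 2791 × 1368 × 1.743 = 6.65×10^6 J/(m²·K).
τ = C / λ = 6.65×10^6 / 10.87 = 6.12×10^5 s.
Equilibrium anomaly ΔT_eq = F / λ = 169.2 / 10.87 = 15.6 K.
t = 2.839 days = 2.45×10^5 s, so t/τ = 0.401.
ΔT(t) = ΔT_eq (1 − e^(−t/τ)) = 15.6 × (1 − e^−0.401) = 5.14 K.

5.1 K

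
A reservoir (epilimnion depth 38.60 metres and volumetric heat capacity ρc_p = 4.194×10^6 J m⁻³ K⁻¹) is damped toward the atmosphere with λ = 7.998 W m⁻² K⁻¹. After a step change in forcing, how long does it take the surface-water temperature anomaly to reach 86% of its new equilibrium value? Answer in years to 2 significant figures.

Areal heat capacity C = ρc_p × D = 4.194×10^6 × 38.60 = 1.62×10^8 J m⁻² K⁻¹.
τ = C / λ = 1.62×10^8 / 7.998 = 2.02×10^7 s.
Fraction reached: 1 − e^(−t/τ) = 0.86 ⇒ t = −τ ln(1 − 0.86) = τ × 1.97.
t = 3.98×10^7 s = 1.26 years.

1.3 years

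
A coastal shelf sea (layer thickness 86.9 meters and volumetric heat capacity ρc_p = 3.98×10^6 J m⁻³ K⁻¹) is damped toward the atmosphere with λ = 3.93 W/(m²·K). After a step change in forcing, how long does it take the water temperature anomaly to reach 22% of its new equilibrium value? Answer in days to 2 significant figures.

Areal heat capacity C = ρc_p × D = 3.98×10^6 × 86.9 = 3.46×10^8 J/(m^2 K).
τ = C / λ = 3.46×10^8 / 3.93 = 8.80×10^7 s.
Fraction reached: 1 − e^(−t/τ) = 0.22 ⇒ t = −τ ln(1 − 0.22) = τ × 0.248.
t = 2.19×10^7 s = 253 days.

250 days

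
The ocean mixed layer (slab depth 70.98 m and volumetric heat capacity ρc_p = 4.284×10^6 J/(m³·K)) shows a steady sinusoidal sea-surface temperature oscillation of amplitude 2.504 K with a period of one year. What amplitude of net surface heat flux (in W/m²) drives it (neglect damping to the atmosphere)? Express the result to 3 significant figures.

Areal heat capacity C = ρc_p × D = 4.284×10^6 × 70.98 = 3.04×10^8 J/(m²·K).
ω = 2π / 3.15×10^7 s = 1.99×10^-7 s⁻¹.
Cω = 3.04×10^8 × 1.99×10^-7 = 60.6 W/(m²·K).
F₀ = A × Cω = 2.504 × 60.6 = 152 W/m².

152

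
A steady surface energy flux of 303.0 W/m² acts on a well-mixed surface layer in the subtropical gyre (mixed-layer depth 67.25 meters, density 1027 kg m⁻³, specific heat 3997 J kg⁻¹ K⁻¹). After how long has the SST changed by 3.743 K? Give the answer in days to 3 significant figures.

Areal heat capacity C = ρ c_p D = 1027 × 3997 × 67.25 = 2.76×10^8 J/(m^2 K).
Time required: Δt = C ΔT / F = 2.76×10^8 × 3.743 / 303.0 = 3.41×10^6 s.
In days: 3.41×10^6 s / (86400 s/day) = 39.5 days.

39.5 days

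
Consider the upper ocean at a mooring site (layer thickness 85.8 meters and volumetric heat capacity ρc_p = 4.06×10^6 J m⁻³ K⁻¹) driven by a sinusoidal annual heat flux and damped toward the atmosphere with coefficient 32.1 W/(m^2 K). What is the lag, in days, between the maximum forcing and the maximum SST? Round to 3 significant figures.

Areal heat capacity C = ρc_p × D = 4.06×10^6 × 85.8 = 3.48×10^8 J/(m²·K).
ω = 2π / 3.15×10^7 s = 1.99×10^-7 s⁻¹.
Phase lag φ = arctan(Cω/λ) = arctan(69.4/32.1) = 1.14 rad.
Time lag = φ / ω = 1.14 / 1.99×10^-7 = 5.71×10^6 s = 66.1 days.

66.1 days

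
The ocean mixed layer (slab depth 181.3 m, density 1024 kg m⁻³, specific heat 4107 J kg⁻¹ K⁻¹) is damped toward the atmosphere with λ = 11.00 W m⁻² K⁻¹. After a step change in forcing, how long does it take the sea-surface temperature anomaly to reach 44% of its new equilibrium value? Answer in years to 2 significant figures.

1.3 years

Areal heat capacity C = ρ c_p D = 1024 × 4107 × 181.3 = 7.62×10^8 J/(m^2 K).
τ = C / λ = 7.62×10^8 / 11.00 = 6.93×10^7 s.
Fraction reached: 1 − e^(−t/τ) = 0.44 ⇒ t = −τ ln(1 − 0.44) = τ × 0.580.
t = 4.02×10^7 s = 1.27 years.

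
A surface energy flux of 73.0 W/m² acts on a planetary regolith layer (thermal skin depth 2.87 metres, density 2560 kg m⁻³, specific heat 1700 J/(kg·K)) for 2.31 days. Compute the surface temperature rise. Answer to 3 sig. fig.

1.17 K

Areal heat capacity C = ρ c_p D = 2560 × 1700 × 2.87 = 1.25×10^7 J/(m²·K).
Net heat input Q = F Δt = 73.0 × (2.31 days × 86400 s/day) = 1.46×10^7 J/m².
ΔT = Q / C = 1.46×10^7 / 1.25×10^7 = 1.17 K.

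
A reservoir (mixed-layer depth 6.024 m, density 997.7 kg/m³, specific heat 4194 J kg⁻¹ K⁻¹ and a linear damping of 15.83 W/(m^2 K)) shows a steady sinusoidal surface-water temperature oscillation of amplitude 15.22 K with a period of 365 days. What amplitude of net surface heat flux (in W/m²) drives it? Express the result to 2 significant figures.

250

Areal heat capacity C = ρ c_p D = 997.7 × 4194 × 6.024 = 2.52×10^7 J/(m^2 K).
ω = 2π / 3.15×10^7 s = 1.99×10^-7 s⁻¹.
√((Cω)² + λ²) = √((5.02)² + 15.83²) = 16.6 W/(m²·K).
F₀ = A × √((Cω)²+λ²) = 15.22 × 16.6 = 253 W/m².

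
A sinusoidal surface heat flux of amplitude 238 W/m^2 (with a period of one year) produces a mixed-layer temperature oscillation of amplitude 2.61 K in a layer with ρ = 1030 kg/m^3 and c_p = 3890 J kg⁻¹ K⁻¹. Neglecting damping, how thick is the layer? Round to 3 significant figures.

114 m

ω = 2π / 3.15×10^7 s = 1.99×10^-7 s⁻¹.
Required C = F₀ / (A ω) = 238 / (2.61 × 1.99×10^-7) = 4.58×10^8 J/(m²·K).
D = C / (ρ c_p) = 4.58×10^8 / (1030 × 3890) = 114 m.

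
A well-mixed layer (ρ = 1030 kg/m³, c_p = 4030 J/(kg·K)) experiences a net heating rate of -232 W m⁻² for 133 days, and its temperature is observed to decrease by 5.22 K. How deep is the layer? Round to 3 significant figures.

Heat input Q = F Δt = -232 × 1.15×10^7 s = -2.67×10^9 J/m².
Required areal heat capacity C = Q / ΔT = 5.11×10^8 J/(m²·K).
Depth D = C / (ρ c_p) = 5.11×10^8 / (1030 × 4030) = 123 m.

123 m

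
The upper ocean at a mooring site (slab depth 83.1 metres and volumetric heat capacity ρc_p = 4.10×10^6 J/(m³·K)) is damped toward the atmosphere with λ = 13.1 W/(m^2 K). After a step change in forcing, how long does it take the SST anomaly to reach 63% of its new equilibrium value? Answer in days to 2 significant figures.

Areal heat capacity C = ρc_p × D = 4.10×10^6 × 83.1 = 3.41×10^8 J/(m^2 K).
τ = C / λ = 3.41×10^8 / 13.1 = 2.60×10^7 s.
Fraction reached: 1 − e^(−t/τ) = 0.63 ⇒ t = −τ ln(1 − 0.63) = τ × 0.994.
t = 2.59×10^7 s = 299 days.

300 days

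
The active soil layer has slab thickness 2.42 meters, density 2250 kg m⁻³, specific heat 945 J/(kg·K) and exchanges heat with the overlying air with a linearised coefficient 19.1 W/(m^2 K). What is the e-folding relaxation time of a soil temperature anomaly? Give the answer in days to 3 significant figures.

3.12 days

Areal heat capacity C = ρ c_p D = 2250 × 945 × 2.42 = 5.15×10^6 J m⁻² K⁻¹.
Relaxation time τ = C / λ = 5.15×10^6 / 19.1 = 2.69×10^5 s.
In days: 2.69×10^5 s / (86400 s/day) = 3.12 days.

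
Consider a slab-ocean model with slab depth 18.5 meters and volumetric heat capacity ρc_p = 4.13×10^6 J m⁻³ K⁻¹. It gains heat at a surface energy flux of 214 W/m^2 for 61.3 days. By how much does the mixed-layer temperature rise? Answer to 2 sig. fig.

15 K

Areal heat capacity C = ρc_p × D = 4.13×10^6 × 18.5 = 7.64×10^7 J/(m^2 K).
Net heat input Q = F Δt = 214 × (61.3 days × 86400 s/day) = 1.13×10^9 J/m².
ΔT = Q / C = 1.13×10^9 / 7.64×10^7 = 14.8 K.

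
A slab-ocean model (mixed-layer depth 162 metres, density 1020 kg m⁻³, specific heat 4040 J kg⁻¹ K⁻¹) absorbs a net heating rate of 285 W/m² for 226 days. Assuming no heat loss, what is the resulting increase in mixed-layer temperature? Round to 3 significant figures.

8.34 K

Areal heat capacity C = ρ c_p D = 1020 × 4040 × 162 = 6.68×10^8 J/(m^2 K).
Net heat input Q = F Δt = 285 × (226 days × 86400 s/day) = 5.57×10^9 J/m².
ΔT = Q / C = 5.57×10^9 / 6.68×10^8 = 8.34 K.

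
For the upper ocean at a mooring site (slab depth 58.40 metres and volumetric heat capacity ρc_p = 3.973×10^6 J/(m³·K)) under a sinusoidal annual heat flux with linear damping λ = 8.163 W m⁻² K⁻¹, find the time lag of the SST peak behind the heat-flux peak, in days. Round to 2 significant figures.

Areal heat capacity C = ρc_p × D = 3.973×10^6 × 58.40 = 2.32×10^8 J/(m^2 K).
ω = 2π / 3.15×10^7 s = 1.99×10^-7 s⁻¹.
Phase lag φ = arctan(Cω/λ) = arctan(46.2/8.163) = 1.40 rad.
Time lag = φ / ω = 1.40 / 1.99×10^-7 = 7.01×10^6 s = 81.1 days.

81 days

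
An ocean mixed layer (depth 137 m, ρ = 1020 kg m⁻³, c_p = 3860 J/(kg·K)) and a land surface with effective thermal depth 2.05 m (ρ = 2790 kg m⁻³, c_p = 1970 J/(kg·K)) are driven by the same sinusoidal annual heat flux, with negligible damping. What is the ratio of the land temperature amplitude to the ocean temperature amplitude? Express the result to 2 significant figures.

48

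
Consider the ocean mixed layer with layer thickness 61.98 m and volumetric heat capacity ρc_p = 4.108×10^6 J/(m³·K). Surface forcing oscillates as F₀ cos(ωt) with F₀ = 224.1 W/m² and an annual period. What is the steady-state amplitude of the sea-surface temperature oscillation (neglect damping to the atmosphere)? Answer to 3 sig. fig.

Areal heat capacity C = ρc_p × D = 4.108×10^6 × 61.98 = 2.55×10^8 J/(m²·K).
Angular frequency ω = 2π / T = 2π / 3.15×10^7 s = 1.99×10^-7 s⁻¹.
Cω = 2.55×10^8 × 1.99×10^-7 = 50.7 W/(m²·K).
Amplitude A = F₀ / (Cω) = 224.1 / 50.7 = 4.42 K.

4.42 K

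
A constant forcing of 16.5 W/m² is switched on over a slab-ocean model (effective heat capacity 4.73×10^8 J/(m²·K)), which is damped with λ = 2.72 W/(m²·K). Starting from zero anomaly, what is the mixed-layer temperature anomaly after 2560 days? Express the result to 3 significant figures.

Areal heat capacity C = 4.73×10^8 J/(m²·K) (given).
τ = C / λ = 4.73×10^8 / 2.72 = 1.74×10^8 s.
Equilibrium anomaly ΔT_eq = F / λ = 16.5 / 2.72 = 6.07 K.
t = 2560 days = 2.21×10^8 s, so t/τ = 1.27.
ΔT(t) = ΔT_eq (1 − e^(−t/τ)) = 6.07 × (1 − e^−1.27) = 4.37 K.

4.37 K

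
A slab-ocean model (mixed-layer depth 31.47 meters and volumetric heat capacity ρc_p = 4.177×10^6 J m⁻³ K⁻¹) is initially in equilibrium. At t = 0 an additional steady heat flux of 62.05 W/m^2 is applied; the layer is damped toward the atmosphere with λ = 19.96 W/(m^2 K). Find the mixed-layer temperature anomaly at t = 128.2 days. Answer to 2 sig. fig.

Areal heat capacity C = ρc_p × D = 4.177×10^6 × 31.47 = 1.31×10^8 J/(m^2 K).
τ = C / λ = 1.31×10^8 / 19.96 = 6.59×10^6 s.
Equilibrium anomaly ΔT_eq = F / λ = 62.05 / 19.96 = 3.11 K.
t = 128.2 days = 1.11×10^7 s, so t/τ = 1.68.
ΔT(t) = ΔT_eq (1 − e^(−t/τ)) = 3.11 × (1 − e^−1.68) = 2.53 K.

2.5 K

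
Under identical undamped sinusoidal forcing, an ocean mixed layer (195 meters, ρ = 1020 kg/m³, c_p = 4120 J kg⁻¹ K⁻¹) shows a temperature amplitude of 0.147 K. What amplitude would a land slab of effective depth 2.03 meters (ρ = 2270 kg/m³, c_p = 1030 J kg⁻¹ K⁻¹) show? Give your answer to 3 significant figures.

25.4 K

C_ocean = 8.19×10^8 J/(m²·K); C_land = 4.75×10^6 J/(m²·K).
A ∝ 1/C ⇒ A_land = A_ocean × C_ocean/C_land = 0.147 × 173 = 25.4 K.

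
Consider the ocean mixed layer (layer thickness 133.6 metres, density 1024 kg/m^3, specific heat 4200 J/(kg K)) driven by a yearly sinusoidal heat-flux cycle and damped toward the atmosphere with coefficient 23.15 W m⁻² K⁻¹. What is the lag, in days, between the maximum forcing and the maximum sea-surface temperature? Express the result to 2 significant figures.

Areal heat capacity C = ρ c_p D = 1024 × 4200 × 133.6 = 5.75×10^8 J m⁻² K⁻¹.
ω = 2π / 3.15×10^7 s = 1.99×10^-7 s⁻¹.
Phase lag φ = arctan(Cω/λ) = arctan(114/23.15) = 1.37 rad.
Time lag = φ / ω = 1.37 / 1.99×10^-7 = 6.88×10^6 s = 79.7 days.

80 days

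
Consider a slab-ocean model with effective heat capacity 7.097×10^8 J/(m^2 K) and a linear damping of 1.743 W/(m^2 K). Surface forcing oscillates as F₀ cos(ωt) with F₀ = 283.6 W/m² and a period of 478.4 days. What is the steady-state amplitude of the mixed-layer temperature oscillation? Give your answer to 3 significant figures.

2.63 K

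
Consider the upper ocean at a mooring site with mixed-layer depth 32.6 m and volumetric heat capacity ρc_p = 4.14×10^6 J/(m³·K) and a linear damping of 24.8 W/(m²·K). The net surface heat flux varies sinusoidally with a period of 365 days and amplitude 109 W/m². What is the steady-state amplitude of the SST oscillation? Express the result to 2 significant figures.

Areal heat capacity C = ρc_p × D = 4.14×10^6 × 32.6 = 1.35×10^8 J m⁻² K⁻¹.
Angular frequency ω = 2π / T = 2π / 3.15×10^7 s = 1.99×10^-7 s⁻¹.
√((Cω)² + λ²) = √((26.9)² + 24.8²) = 36.6 W/(m²·K).
Amplitude A = F₀ / √((Cω)²+λ²) = 109 / 36.6 = 2.98 K.

3.0 K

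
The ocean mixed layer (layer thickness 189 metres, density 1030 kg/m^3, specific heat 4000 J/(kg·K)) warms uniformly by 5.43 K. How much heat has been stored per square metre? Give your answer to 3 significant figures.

4.23×10^9

Areal heat capacity C = ρ c_p D = 1030 × 4000 × 189 = 7.79×10^8 J m⁻² K⁻¹.
ΔQ = C ΔT = 7.79×10^8 × 5.43 = 4.23×10^9 J/m².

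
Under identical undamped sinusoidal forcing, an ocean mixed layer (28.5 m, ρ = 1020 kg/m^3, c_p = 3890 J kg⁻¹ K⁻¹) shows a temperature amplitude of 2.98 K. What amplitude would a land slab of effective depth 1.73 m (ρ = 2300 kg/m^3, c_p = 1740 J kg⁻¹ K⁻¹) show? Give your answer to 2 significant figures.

49 K

C_ocean = 1.13×10^8 J/(m²·K); C_land = 6.92×10^6 J/(m²·K).
A ∝ 1/C ⇒ A_land = A_ocean × C_ocean/C_land = 2.98 × 16.3 = 48.7 K.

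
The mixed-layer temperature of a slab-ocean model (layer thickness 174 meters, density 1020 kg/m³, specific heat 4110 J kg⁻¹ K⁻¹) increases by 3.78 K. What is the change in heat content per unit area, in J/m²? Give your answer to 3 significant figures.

2.76×10^9

Areal heat capacity C = ρ c_p D = 1020 × 4110 × 174 = 7.29×10^8 J/(m²·K).
ΔQ = C ΔT = 7.29×10^8 × 3.78 = 2.76×10^9 J/m².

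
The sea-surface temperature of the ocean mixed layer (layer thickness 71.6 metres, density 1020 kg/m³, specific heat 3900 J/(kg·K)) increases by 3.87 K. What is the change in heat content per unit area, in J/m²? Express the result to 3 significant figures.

1.10×10^9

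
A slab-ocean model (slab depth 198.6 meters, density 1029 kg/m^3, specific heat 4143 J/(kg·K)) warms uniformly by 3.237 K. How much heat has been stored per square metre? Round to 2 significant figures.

2.7×10^9

Areal heat capacity C = ρ c_p D = 1029 × 4143 × 198.6 = 8.47×10^8 J/(m^2 K).
ΔQ = C ΔT = 8.47×10^8 × 3.237 = 2.74×10^9 J/m².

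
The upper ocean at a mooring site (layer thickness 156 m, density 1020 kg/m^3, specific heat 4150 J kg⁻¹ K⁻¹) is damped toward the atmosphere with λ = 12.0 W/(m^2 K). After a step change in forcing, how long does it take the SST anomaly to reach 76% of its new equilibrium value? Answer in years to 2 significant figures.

Areal heat capacity C = ρ c_p D = 1020 × 4150 × 156 = 6.60×10^8 J/(m^2 K).
τ = C / λ = 6.60×10^8 / 12.0 = 5.50×10^7 s.
Fraction reached: 1 − e^(−t/τ) = 0.76 ⇒ t = −τ ln(1 − 0.76) = τ × 1.43.
t = 7.85×10^7 s = 2.49 years.

2.5 years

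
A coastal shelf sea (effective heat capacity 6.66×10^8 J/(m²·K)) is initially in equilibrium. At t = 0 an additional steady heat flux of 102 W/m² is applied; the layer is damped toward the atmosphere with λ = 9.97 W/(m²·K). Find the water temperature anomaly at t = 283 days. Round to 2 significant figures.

3.1 K

Areal heat capacity C = 6.66×10^8 J/(m²·K) (given).
τ = C / λ = 6.66×10^8 / 9.97 = 6.68×10^7 s.
Equilibrium anomaly ΔT_eq = F / λ = 102 / 9.97 = 10.2 K.
t = 283 days = 2.45×10^7 s, so t/τ = 0.366.
ΔT(t) = ΔT_eq (1 − e^(−t/τ)) = 10.2 × (1 − e^−0.366) = 3.14 K.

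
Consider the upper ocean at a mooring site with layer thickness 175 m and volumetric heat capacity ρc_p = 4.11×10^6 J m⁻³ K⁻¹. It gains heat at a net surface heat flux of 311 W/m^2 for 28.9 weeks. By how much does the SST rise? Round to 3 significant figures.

Areal heat capacity C = ρc_p × D = 4.11×10^6 × 175 = 7.19×10^8 J/(m²·K).
Net heat input Q = F Δt = 311 × (28.9 weeks × 6.048×10^5 s/week) = 5.44×10^9 J/m².
ΔT = Q / C = 5.44×10^9 / 7.19×10^8 = 7.56 K.

7.56 K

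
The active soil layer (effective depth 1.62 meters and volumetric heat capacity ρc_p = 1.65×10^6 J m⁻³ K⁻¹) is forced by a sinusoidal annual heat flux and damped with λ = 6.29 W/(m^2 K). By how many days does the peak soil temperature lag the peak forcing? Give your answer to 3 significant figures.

4.91 days

Areal heat capacity C = ρc_p × D = 1.65×10^6 × 1.62 = 2.67×10^6 J/(m^2 K).
ω = 2π / 3.15×10^7 s = 1.99×10^-7 s⁻¹.
Phase lag φ = arctan(Cω/λ) = arctan(0.533/6.29) = 0.0845 rad.
Time lag = φ / ω = 0.0845 / 1.99×10^-7 = 4.24×10^5 s = 4.91 days.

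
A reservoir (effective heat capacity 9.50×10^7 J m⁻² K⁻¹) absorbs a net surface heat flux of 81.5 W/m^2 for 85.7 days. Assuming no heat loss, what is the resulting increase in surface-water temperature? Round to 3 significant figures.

Areal heat capacity C = 9.50×10^7 J m⁻² K⁻¹ (given).
Net heat input Q = F Δt = 81.5 × (85.7 days × 86400 s/day) = 6.03×10^8 J/m².
ΔT = Q / C = 6.03×10^8 / 9.50×10^7 = 6.35 K.

6.35 K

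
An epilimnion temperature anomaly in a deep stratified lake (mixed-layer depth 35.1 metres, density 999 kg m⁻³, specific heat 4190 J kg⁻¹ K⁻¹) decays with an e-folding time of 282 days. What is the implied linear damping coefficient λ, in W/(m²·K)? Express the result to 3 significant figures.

6.03

Areal heat capacity C = ρ c_p D = 999 × 4190 × 35.1 = 1.47×10^8 J m⁻² K⁻¹.
τ = 282 days = 2.44×10^7 s.
λ = C / τ = 1.47×10^8 / 2.44×10^7 = 6.03 W/(m²·K).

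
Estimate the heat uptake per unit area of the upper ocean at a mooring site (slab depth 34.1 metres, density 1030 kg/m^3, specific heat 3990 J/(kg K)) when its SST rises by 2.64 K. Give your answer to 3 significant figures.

3.70×10^8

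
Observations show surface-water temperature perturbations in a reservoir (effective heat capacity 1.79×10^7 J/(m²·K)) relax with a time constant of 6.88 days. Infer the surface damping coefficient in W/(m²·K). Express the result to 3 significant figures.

30.1

Areal heat capacity C = 1.79×10^7 J/(m²·K) (given).
τ = 6.88 days = 5.94×10^5 s.
λ = C / τ = 1.79×10^7 / 5.94×10^5 = 30.1 W/(m²·K).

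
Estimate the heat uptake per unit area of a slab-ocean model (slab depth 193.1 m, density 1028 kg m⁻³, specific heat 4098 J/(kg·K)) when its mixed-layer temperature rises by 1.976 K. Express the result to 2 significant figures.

Areal heat capacity C = ρ c_p D = 1028 × 4098 × 193.1 = 8.13×10^8 J/(m²·K).
ΔQ = C ΔT = 8.13×10^8 × 1.976 = 1.61×10^9 J/m².

1.6×10^9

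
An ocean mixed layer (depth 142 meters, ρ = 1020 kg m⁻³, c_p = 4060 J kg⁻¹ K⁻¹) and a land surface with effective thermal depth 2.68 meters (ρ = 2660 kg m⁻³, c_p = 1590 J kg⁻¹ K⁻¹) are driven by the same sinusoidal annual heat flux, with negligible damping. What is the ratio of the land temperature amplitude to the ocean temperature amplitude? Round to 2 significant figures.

C_ocean = 1020 × 4060 × 142 = 5.88×10^8 J/(m²·K).
C_land = 2660 × 1590 × 2.68 = 1.13×10^7 J/(m²·K).
Undamped amplitude ∝ 1/C, so A_land/A_ocean = C_ocean/C_land = 51.9.

52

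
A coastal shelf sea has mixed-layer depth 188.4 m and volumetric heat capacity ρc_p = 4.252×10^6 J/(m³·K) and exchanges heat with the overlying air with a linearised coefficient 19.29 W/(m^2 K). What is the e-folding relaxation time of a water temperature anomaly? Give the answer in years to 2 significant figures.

Areal heat capacity C = ρc_p × D = 4.252×10^6 × 188.4 = 8.01×10^8 J/(m²·K).
Relaxation time τ = C / λ = 8.01×10^8 / 19.29 = 4.15×10^7 s.
In years: 4.15×10^7 s / (3.156×10^7 s/year) = 1.32 years.

1.3 years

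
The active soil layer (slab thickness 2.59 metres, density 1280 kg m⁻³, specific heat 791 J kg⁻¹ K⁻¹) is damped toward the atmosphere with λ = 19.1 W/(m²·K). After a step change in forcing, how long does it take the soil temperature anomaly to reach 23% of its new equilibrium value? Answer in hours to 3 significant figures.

Areal heat capacity C = ρ c_p D = 1280 × 791 × 2.59 = 2.62×10^6 J m⁻² K⁻¹.
τ = C / λ = 2.62×10^6 / 19.1 = 1.37×10^5 s.
Fraction reached: 1 − e^(−t/τ) = 0.23 ⇒ t = −τ ln(1 − 0.23) = τ × 0.261.
t = 35900 s = 9.97 hours.

9.97 hours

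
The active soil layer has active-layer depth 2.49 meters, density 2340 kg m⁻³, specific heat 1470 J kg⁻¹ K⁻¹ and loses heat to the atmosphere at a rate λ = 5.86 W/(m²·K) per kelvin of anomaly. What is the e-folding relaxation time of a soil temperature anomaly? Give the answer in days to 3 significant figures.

16.9 days

Areal heat capacity C = ρ c_p D = 2340 × 1470 × 2.49 = 8.57×10^6 J/(m^2 K).
Relaxation time τ = C / λ = 8.57×10^6 / 5.86 = 1.46×10^6 s.
In days: 1.46×10^6 s / (86400 s/day) = 16.9 days.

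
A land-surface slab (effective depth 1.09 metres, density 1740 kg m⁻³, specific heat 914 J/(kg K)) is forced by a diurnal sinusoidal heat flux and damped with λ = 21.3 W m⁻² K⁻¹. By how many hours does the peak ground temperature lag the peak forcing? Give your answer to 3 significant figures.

5.36 hours

Areal heat capacity C = ρ c_p D = 1740 × 914 × 1.09 = 1.73×10^6 J/(m²·K).
ω = 2π / 86400 s = 7.27×10^-5 s⁻¹.
Phase lag φ = arctan(Cω/λ) = arctan(126/21.3) = 1.40 rad.
Time lag = φ / ω = 1.40 / 7.27×10^-5 = 19300 s = 5.36 hours.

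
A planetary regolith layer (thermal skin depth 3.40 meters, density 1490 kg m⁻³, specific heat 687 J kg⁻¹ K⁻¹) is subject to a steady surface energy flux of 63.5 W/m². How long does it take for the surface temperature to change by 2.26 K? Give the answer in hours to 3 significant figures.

Areal heat capacity C = ρ c_p D = 1490 × 687 × 3.40 = 3.48×10^6 J/(m²·K).
Time required: Δt = C ΔT / F = 3.48×10^6 × 2.26 / 63.5 = 1.24×10^5 s.
In hours: 1.24×10^5 s / (3600 s/hour) = 34.4 hours.

34.4 hours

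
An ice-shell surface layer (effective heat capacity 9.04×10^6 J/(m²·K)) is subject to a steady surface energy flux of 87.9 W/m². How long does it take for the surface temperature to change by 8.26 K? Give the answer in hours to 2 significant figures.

240 hours

Areal heat capacity C = 9.04×10^6 J/(m²·K) (given).
Time required: Δt = C ΔT / F = 9.04×10^6 × 8.26 / 87.9 = 8.49×10^5 s.
In hours: 8.49×10^5 s / (3600 s/hour) = 236 hours.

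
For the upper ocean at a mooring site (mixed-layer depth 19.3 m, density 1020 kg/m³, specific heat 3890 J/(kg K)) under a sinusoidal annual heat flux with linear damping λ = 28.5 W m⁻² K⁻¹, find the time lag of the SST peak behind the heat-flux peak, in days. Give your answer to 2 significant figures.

29 days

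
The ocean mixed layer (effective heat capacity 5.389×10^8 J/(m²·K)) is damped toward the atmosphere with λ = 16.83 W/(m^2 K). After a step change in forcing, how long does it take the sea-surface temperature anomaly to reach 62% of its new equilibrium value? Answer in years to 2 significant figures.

0.98 years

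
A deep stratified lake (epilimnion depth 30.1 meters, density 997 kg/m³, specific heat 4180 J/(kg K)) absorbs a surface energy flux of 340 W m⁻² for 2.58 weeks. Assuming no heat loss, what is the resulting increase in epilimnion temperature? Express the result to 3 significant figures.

4.23 K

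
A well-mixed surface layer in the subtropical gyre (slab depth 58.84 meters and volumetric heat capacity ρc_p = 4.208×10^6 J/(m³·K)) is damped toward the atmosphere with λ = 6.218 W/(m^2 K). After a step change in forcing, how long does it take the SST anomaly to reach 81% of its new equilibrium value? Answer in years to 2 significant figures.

2.1 years

Areal heat capacity C = ρc_p × D = 4.208×10^6 × 58.84 = 2.48×10^8 J m⁻² K⁻¹.
τ = C / λ = 2.48×10^8 / 6.218 = 3.98×10^7 s.
Fraction reached: 1 − e^(−t/τ) = 0.81 ⇒ t = −τ ln(1 − 0.81) = τ × 1.66.
t = 6.61×10^7 s = 2.10 years.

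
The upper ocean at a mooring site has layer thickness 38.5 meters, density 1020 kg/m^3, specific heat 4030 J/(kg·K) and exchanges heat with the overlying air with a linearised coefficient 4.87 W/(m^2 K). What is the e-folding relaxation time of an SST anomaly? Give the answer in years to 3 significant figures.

Areal heat capacity C = ρ c_p D = 1020 × 4030 × 38.5 = 1.58×10^8 J m⁻² K⁻¹.
Relaxation time τ = C / λ = 1.58×10^8 / 4.87 = 3.25×10^7 s.
In years: 3.25×10^7 s / (3.156×10^7 s/year) = 1.03 years.

1.03 years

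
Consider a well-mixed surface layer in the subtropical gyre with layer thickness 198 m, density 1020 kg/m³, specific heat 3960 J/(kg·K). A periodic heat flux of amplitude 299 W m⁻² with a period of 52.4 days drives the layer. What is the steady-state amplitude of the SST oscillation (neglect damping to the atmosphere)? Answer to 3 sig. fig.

Areal heat capacity C = ρ c_p D = 1020 × 3960 × 198 = 8.00×10^8 J/(m^2 K).
Angular frequency ω = 2π / T = 2π / 4.53×10^6 s = 1.39×10^-6 s⁻¹.
Cω = 8.00×10^8 × 1.39×10^-6 = 1110 W/(m²·K).
Amplitude A = F₀ / (Cω) = 299 / 1110 = 0.269 K.

0.269 K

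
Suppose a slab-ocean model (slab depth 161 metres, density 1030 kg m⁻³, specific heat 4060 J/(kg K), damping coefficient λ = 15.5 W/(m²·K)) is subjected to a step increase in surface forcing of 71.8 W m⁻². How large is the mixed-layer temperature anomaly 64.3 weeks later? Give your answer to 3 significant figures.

Areal heat capacity C = ρ c_p D = 1030 × 4060 × 161 = 6.73×10^8 J m⁻² K⁻¹.
τ = C / λ = 6.73×10^8 / 15.5 = 4.34×10^7 s.
Equilibrium anomaly ΔT_eq = F / λ = 71.8 / 15.5 = 4.63 K.
t = 64.3 weeks = 3.89×10^7 s, so t/τ = 0.895.
ΔT(t) = ΔT_eq (1 − e^(−t/τ)) = 4.63 × (1 − e^−0.895) = 2.74 K.

2.74 K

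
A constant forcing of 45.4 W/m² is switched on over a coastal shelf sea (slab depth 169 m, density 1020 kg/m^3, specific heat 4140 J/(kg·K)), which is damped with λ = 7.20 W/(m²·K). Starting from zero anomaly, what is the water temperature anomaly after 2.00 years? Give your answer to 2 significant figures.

Areal heat capacity C = ρ c_p D = 1020 × 4140 × 169 = 7.14×10^8 J/(m^2 K).
τ = C / λ = 7.14×10^8 / 7.20 = 9.91×10^7 s.
Equilibrium anomaly ΔT_eq = F / λ = 45.4 / 7.20 = 6.31 K.
t = 2.00 years = 6.31×10^7 s, so t/τ = 0.637.
ΔT(t) = ΔT_eq (1 − e^(−t/τ)) = 6.31 × (1 − e^−0.637) = 2.97 K.

3.0 K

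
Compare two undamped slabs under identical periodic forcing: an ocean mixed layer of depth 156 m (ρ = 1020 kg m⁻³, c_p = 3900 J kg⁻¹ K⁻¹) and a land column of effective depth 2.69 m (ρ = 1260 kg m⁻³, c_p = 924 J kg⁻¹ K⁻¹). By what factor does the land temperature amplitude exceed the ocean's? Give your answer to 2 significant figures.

C_ocean = 1020 × 3900 × 156 = 6.21×10^8 J/(m²·K).
C_land = 1260 × 924 × 2.69 = 3.13×10^6 J/(m²·K).
Undamped amplitude ∝ 1/C, so A_land/A_ocean = C_ocean/C_land = 198.

200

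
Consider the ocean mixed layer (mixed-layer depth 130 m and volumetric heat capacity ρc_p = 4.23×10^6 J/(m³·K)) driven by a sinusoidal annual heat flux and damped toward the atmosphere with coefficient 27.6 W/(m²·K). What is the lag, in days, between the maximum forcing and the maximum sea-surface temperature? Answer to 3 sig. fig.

Areal heat capacity C = ρc_p × D = 4.23×10^6 × 130 = 5.50×10^8 J/(m²·K).
ω = 2π / 3.15×10^7 s = 1.99×10^-7 s⁻¹.
Phase lag φ = arctan(Cω/λ) = arctan(110/27.6) = 1.32 rad.
Time lag = φ / ω = 1.32 / 1.99×10^-7 = 6.65×10^6 s = 76.9 days.

76.9 days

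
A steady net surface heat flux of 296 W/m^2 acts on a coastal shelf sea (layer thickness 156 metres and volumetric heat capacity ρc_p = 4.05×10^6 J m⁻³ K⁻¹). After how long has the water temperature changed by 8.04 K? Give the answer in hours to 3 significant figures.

Areal heat capacity C = ρc_p × D = 4.05×10^6 × 156 = 6.32×10^8 J/(m²·K).
Time required: Δt = C ΔT / F = 6.32×10^8 × 8.04 / 296 = 1.72×10^7 s.
In hours: 1.72×10^7 s / (3600 s/hour) = 4770 hours.

4770 hours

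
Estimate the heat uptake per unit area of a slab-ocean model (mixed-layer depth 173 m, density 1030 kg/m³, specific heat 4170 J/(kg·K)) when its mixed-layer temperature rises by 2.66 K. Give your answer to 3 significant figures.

1.98×10^9

Areal heat capacity C = ρ c_p D = 1030 × 4170 × 173 = 7.43×10^8 J/(m²·K).
ΔQ = C ΔT = 7.43×10^8 × 2.66 = 1.98×10^9 J/m².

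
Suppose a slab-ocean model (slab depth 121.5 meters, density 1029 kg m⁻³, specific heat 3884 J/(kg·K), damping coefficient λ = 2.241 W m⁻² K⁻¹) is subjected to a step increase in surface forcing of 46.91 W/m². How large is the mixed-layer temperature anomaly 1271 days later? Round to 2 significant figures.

8.3 K

Areal heat capacity C = ρ c_p D = 1029 × 3884 × 121.5 = 4.86×10^8 J/(m^2 K).
τ = C / λ = 4.86×10^8 / 2.241 = 2.17×10^8 s.
Equilibrium anomaly ΔT_eq = F / λ = 46.91 / 2.241 = 20.9 K.
t = 1271 days = 1.10×10^8 s, so t/τ = 0.507.
ΔT(t) = ΔT_eq (1 − e^(−t/τ)) = 20.9 × (1 − e^−0.507) = 8.32 K.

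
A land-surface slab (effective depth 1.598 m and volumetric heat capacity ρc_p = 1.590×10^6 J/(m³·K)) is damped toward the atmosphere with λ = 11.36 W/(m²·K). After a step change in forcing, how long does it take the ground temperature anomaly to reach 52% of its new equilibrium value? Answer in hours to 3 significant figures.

Areal heat capacity C = ρc_p × D = 1.590×10^6 × 1.598 = 2.54×10^6 J/(m²·K).
τ = C / λ = 2.54×10^6 / 11.36 = 2.24×10^5 s.
Fraction reached: 1 − e^(−t/τ) = 0.52 ⇒ t = −τ ln(1 − 0.52) = τ × 0.734.
t = 1.64×10^5 s = 45.6 hours.

45.6 hours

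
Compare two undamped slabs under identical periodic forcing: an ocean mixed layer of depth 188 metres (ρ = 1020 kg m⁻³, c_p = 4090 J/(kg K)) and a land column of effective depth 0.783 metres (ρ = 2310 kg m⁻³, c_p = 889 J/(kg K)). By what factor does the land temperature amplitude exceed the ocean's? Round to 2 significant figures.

490

C_ocean = 1020 × 4090 × 188 = 7.84×10^8 J/(m²·K).
C_land = 2310 × 889 × 0.783 = 1.61×10^6 J/(m²·K).
Undamped amplitude ∝ 1/C, so A_land/A_ocean = C_ocean/C_land = 488.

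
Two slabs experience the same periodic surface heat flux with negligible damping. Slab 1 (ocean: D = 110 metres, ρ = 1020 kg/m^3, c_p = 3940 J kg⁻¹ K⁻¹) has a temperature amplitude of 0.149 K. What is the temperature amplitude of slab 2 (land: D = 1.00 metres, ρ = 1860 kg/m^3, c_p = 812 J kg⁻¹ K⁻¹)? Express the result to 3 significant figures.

43.6 K

C_ocean = 4.42×10^8 J/(m²·K); C_land = 1.51×10^6 J/(m²·K).
A ∝ 1/C ⇒ A_land = A_ocean × C_ocean/C_land = 0.149 × 293 = 43.6 K.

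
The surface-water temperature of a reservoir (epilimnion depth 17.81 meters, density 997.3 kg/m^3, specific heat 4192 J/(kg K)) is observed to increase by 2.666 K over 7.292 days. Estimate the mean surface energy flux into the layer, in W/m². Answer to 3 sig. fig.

315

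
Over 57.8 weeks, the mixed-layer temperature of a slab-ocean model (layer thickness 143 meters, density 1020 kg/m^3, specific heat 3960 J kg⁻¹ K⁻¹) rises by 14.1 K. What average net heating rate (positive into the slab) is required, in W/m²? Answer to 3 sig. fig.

233

Areal heat capacity C = ρ c_p D = 1020 × 3960 × 143 = 5.78×10^8 J m⁻² K⁻¹.
Required heat per unit area: Q = C ΔT = 5.78×10^8 × 14.1 = 8.14×10^9 J/m².
Flux F = Q / Δt = 8.14×10^9 / 3.50×10^7 s = 233 W/m².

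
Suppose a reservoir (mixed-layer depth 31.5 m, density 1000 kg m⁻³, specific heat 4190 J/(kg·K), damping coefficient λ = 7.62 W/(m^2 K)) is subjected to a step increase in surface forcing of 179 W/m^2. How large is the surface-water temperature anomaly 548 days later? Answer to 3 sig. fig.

22.0 K

Areal heat capacity C = ρ c_p D = 1000 × 4190 × 31.5 = 1.32×10^8 J m⁻² K⁻¹.
τ = C / λ = 1.32×10^8 / 7.62 = 1.73×10^7 s.
Equilibrium anomaly ΔT_eq = F / λ = 179 / 7.62 = 23.5 K.
t = 548 days = 4.73×10^7 s, so t/τ = 2.73.
ΔT(t) = ΔT_eq (1 − e^(−t/τ)) = 23.5 × (1 − e^−2.73) = 22.0 K.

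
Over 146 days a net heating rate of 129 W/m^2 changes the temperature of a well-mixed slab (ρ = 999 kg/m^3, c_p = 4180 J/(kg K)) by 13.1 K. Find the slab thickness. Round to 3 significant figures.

Heat input Q = F Δt = 129 × 1.26×10^7 s = 1.63×10^9 J/m².
Required areal heat capacity C = Q / ΔT = 1.24×10^8 J/(m²·K).
Depth D = C / (ρ c_p) = 1.24×10^8 / (999 × 4180) = 29.7 m.

29.7 m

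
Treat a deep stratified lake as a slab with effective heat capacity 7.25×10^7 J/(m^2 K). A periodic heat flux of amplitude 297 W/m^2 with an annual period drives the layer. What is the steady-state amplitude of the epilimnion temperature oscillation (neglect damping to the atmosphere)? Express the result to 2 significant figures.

21 K

Areal heat capacity C = 7.25×10^7 J/(m^2 K) (given).
Angular frequency ω = 2π / T = 2π / 3.15×10^7 s = 1.99×10^-7 s⁻¹.
Cω = 7.25×10^7 × 1.99×10^-7 = 14.4 W/(m²·K).
Amplitude A = F₀ / (Cω) = 297 / 14.4 = 20.6 K.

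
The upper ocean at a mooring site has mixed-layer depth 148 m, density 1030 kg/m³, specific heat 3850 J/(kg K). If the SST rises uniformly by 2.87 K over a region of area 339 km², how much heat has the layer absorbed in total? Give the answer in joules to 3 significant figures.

5.71×10^17 J

Areal heat capacity C = ρ c_p D = 1030 × 3850 × 148 = 5.87×10^8 J/(m²·K).
Heat per unit area: q = C ΔT = 5.87×10^8 × 2.87 = 1.68×10^9 J/m².
Total heat: Q = q × A = 1.68×10^9 × (339 × 10⁶ m²) = 5.71×10^17 J.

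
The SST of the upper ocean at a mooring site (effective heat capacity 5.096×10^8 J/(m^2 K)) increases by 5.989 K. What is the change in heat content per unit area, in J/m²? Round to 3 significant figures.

Areal heat capacity C = 5.096×10^8 J/(m^2 K) (given).
ΔQ = C ΔT = 5.10×10^8 × 5.989 = 3.05×10^9 J/m².

3.05×10^9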